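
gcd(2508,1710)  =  114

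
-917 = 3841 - 4758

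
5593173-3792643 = 1800530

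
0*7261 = 0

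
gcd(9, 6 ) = 3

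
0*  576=0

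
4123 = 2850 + 1273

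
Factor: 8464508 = 2^2*13^1*162779^1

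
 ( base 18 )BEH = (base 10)3833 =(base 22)7k5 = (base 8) 7371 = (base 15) 1208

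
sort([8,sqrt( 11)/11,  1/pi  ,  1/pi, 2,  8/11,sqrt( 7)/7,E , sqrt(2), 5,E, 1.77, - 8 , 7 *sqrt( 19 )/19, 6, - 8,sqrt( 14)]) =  [ - 8, - 8 , sqrt( 11 ) /11, 1/pi,  1/pi,sqrt( 7)/7,  8/11, sqrt (2 ), 7*sqrt( 19)/19, 1.77,2, E,E, sqrt( 14), 5,  6, 8 ] 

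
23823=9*2647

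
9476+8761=18237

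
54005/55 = 981 + 10/11 = 981.91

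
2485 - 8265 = - 5780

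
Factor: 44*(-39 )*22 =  - 37752= -2^3 * 3^1*11^2*13^1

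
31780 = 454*70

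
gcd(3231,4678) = 1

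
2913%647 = 325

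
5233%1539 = 616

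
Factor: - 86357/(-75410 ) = 2^( - 1)* 5^(  -  1)*7541^(- 1 )*86357^1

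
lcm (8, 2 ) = 8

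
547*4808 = 2629976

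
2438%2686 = 2438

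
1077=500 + 577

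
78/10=39/5 = 7.80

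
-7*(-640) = 4480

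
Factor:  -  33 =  - 3^1*11^1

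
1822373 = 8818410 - 6996037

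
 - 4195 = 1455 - 5650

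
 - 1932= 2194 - 4126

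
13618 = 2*6809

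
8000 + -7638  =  362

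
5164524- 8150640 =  - 2986116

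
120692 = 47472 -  - 73220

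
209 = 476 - 267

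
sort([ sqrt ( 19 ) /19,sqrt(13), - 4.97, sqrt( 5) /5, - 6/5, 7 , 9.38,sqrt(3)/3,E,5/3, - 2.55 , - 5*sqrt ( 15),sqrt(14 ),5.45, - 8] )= [ - 5*sqrt(15),-8, - 4.97, - 2.55, - 6/5, sqrt( 19 ) /19, sqrt(5)/5,sqrt( 3) /3,5/3,E,sqrt(13),sqrt (14), 5.45,7, 9.38]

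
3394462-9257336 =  - 5862874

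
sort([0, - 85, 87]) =[ - 85, 0,87 ]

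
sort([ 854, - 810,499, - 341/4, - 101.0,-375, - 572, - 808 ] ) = [  -  810, - 808, - 572, - 375, - 101.0, - 341/4, 499, 854] 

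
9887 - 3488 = 6399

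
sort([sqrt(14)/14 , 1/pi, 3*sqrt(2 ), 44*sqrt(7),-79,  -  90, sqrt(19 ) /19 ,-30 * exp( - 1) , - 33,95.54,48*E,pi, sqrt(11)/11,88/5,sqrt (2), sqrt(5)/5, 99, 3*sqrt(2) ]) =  [ - 90,-79 , - 33,-30*exp (-1) , sqrt( 19)/19, sqrt( 14)/14,sqrt(11)/11, 1/pi, sqrt(5)/5,  sqrt (2 ), pi,3*sqrt ( 2) , 3 * sqrt( 2 ),  88/5, 95.54 , 99, 44*sqrt(7), 48*E ]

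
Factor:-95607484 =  - 2^2*7^1*103^1*33151^1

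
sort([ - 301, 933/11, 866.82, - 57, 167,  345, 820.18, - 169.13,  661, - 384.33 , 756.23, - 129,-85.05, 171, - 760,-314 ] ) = [  -  760, - 384.33, - 314 ,-301, - 169.13, - 129,-85.05, - 57, 933/11,167,171,  345,  661, 756.23,820.18, 866.82 ] 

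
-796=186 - 982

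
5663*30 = 169890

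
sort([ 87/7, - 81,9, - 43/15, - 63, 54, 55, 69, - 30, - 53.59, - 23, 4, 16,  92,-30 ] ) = [ - 81, - 63, -53.59, -30, - 30,-23, - 43/15, 4, 9, 87/7, 16 , 54, 55, 69, 92 ] 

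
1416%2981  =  1416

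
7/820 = 7/820 = 0.01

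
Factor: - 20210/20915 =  - 86/89 = - 2^1 * 43^1 * 89^(- 1)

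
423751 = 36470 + 387281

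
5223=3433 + 1790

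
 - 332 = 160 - 492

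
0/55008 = 0 = 0.00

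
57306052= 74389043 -17082991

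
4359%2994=1365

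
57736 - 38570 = 19166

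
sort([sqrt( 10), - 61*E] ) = [-61*E,sqrt(10) ]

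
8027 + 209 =8236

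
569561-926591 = -357030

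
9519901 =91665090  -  82145189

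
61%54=7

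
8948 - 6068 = 2880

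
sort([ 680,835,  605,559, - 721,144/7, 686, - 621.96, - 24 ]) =[ - 721, - 621.96, -24,144/7,559,605,680,686,835 ]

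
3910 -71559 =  - 67649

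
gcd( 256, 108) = 4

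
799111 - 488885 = 310226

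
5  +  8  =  13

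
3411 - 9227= - 5816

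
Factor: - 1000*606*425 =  - 2^4*3^1*5^5*17^1*101^1 =- 257550000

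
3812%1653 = 506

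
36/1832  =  9/458 = 0.02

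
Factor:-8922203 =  - 31^1*287813^1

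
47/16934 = 47/16934 = 0.00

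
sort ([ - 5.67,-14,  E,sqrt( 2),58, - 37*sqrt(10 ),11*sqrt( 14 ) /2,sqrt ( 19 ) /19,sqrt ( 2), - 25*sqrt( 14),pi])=[ - 37*sqrt( 10), - 25*sqrt(14) , - 14, - 5.67, sqrt( 19 ) /19,  sqrt(2 ),sqrt( 2),E,pi,11*sqrt(14 )/2,58]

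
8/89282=4/44641=0.00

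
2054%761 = 532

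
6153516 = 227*27108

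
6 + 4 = 10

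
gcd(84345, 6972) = 3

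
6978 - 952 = 6026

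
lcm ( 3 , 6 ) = 6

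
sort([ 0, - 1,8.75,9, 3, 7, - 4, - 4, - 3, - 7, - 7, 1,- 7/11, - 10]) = [ - 10,  -  7,-7, - 4, - 4, - 3,-1, -7/11,0,1,3, 7, 8.75,  9 ] 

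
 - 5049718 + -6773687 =-11823405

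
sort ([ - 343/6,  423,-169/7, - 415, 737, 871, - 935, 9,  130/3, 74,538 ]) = [ - 935, - 415, - 343/6 ,- 169/7, 9 , 130/3, 74,423, 538,737,871] 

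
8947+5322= 14269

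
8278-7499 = 779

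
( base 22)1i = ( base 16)28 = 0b101000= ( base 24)1g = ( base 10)40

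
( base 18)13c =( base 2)110000110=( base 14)1dc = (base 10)390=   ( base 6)1450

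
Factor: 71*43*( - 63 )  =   -192339 = - 3^2*7^1*43^1*71^1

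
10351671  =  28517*363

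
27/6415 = 27/6415 = 0.00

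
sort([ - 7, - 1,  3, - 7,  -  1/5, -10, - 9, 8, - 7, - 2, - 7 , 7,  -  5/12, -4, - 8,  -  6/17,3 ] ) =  [ - 10, - 9,  -  8, - 7, - 7,-7, - 7,-4, - 2, - 1, - 5/12, - 6/17 , - 1/5, 3,3, 7,8]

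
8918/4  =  4459/2 = 2229.50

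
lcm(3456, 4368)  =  314496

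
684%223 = 15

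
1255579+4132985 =5388564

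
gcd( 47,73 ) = 1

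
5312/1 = 5312 = 5312.00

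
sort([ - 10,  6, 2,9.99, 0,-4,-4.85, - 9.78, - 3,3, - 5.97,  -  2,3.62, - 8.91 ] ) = [-10, - 9.78 , - 8.91, - 5.97, - 4.85,  -  4,  -  3, - 2,0,2,3,3.62, 6,9.99 ] 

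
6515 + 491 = 7006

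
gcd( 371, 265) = 53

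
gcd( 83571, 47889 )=939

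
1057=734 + 323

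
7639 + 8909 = 16548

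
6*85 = 510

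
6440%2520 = 1400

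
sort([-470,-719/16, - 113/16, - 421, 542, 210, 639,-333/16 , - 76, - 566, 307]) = [  -  566, - 470 , - 421, - 76, - 719/16, - 333/16, - 113/16,210,307,542, 639] 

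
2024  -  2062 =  - 38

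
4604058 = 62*74259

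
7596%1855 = 176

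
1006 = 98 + 908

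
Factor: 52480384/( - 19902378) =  - 2^6*3^(-1 )*11^1*43^(-1) * 37273^1*77141^(-1 ) = - 26240192/9951189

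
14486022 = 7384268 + 7101754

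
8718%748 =490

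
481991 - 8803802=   -8321811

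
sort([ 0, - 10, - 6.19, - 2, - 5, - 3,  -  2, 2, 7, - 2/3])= [ - 10, - 6.19 , - 5, - 3, - 2, - 2, - 2/3,0,2, 7 ] 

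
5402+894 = 6296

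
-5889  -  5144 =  - 11033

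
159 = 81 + 78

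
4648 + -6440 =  - 1792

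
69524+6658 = 76182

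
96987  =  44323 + 52664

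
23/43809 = 23/43809  =  0.00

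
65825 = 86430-20605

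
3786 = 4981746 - 4977960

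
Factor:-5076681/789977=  - 3^1  *1069^1*1583^1*789977^( - 1 ) 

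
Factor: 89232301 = 139^1 * 641959^1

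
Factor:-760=-2^3*5^1*19^1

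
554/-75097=- 1 + 74543/75097 = - 0.01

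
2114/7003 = 2114/7003=0.30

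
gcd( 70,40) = 10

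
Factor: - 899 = -29^1*31^1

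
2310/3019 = 2310/3019 = 0.77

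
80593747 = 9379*8593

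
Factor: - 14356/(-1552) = 37/4 = 2^( - 2 ) * 37^1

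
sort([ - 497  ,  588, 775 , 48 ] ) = [ - 497, 48,588 , 775 ] 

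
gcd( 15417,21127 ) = 571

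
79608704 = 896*88849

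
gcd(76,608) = 76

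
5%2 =1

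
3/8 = 3/8=0.38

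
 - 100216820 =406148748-506365568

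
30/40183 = 30/40183 = 0.00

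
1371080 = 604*2270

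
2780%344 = 28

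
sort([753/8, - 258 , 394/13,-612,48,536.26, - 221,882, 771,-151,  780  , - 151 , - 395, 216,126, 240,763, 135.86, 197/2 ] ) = [ - 612 , - 395,-258, - 221, - 151, - 151,394/13, 48, 753/8, 197/2  ,  126, 135.86, 216,  240, 536.26,763,  771, 780 , 882]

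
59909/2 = 29954 + 1/2 = 29954.50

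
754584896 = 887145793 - 132560897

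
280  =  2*140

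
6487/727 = 8+671/727 = 8.92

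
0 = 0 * 27130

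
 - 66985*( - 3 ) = 200955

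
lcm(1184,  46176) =46176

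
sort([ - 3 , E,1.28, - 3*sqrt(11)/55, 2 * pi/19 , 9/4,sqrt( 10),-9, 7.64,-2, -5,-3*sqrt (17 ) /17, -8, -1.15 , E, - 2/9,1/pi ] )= [ - 9,-8,-5, - 3, - 2,-1.15, - 3*sqrt( 17 )/17, - 2/9, - 3 * sqrt( 11)/55,1/pi,2*pi/19,1.28,9/4,E,E, sqrt(10),7.64]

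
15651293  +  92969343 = 108620636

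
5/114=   5/114 = 0.04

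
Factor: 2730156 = 2^2*3^1*11^1*13^1  *  37^1 * 43^1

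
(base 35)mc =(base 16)30e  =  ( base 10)782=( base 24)18e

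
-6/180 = - 1/30=-0.03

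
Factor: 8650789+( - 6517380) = 2133409 = 53^1*40253^1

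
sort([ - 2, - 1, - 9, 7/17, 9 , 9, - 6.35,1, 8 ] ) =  [ - 9, - 6.35,  -  2, - 1,7/17, 1 , 8, 9, 9]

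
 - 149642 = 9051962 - 9201604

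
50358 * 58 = 2920764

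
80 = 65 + 15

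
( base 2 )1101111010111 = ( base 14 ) 2851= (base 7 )26531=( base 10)7127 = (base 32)6UN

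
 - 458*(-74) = 33892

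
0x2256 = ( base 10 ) 8790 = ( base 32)8IM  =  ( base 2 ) 10001001010110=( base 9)13046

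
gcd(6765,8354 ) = 1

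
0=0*93127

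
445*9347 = 4159415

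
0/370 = 0 = 0.00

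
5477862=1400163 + 4077699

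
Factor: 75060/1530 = 2^1*3^1*17^( - 1)*139^1=834/17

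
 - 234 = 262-496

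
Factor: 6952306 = 2^1*887^1 * 3919^1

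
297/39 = 7 + 8/13 = 7.62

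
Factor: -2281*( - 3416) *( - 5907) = - 2^3*3^1*7^1*11^1*61^1 * 179^1*2281^1 = - 46026729672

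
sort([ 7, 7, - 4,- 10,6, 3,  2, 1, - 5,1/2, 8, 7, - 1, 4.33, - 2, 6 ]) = [  -  10, - 5, - 4, - 2,-1, 1/2 , 1,2, 3, 4.33,6, 6, 7, 7, 7 , 8] 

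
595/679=85/97 = 0.88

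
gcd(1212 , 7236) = 12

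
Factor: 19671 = 3^1* 79^1*83^1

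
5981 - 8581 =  - 2600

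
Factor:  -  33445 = - 5^1*6689^1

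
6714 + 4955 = 11669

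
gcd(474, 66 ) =6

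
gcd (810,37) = 1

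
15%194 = 15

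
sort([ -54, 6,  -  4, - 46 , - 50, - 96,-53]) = [ - 96, - 54, - 53, - 50,-46, - 4,6] 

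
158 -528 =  - 370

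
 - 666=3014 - 3680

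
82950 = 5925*14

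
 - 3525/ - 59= 59  +  44/59 = 59.75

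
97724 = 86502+11222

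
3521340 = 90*39126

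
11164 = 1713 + 9451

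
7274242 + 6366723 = 13640965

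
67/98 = 67/98 = 0.68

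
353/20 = 353/20 = 17.65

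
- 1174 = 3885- 5059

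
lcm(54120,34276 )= 1028280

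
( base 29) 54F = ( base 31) 4fr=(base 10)4336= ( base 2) 1000011110000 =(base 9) 5847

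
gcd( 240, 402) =6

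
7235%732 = 647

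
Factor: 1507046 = 2^1*71^1  *  10613^1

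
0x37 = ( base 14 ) 3d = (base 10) 55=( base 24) 27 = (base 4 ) 313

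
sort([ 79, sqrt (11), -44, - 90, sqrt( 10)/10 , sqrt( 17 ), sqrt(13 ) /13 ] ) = [-90  ,- 44,sqrt( 13) /13,  sqrt(10)/10 , sqrt( 11),sqrt (17),79]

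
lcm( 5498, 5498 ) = 5498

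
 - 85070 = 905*( - 94 )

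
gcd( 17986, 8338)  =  2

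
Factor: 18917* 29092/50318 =2^1*7^1*139^( - 1) * 181^( - 1 ) * 1039^1*18917^1 =275166682/25159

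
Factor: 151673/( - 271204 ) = -2^(-2 ) * 67801^ (  -  1 )*151673^1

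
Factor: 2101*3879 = 8149779 = 3^2*11^1 * 191^1*431^1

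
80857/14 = 11551/2=5775.50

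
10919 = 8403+2516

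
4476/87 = 51 + 13/29 = 51.45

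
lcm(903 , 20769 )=20769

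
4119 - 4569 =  - 450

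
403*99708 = 40182324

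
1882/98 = 941/49 =19.20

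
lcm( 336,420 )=1680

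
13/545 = 13/545 = 0.02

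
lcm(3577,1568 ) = 114464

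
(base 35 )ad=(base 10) 363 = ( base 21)h6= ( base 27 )DC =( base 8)553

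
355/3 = 355/3  =  118.33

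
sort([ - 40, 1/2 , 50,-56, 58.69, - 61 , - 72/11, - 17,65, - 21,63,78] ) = [ - 61,- 56 , -40,-21, - 17,- 72/11, 1/2, 50, 58.69, 63, 65, 78]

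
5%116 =5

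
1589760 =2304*690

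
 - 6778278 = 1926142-8704420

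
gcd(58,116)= 58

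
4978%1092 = 610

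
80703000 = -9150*( - 8820)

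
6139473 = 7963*771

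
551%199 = 153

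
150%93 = 57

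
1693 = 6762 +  -5069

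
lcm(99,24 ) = 792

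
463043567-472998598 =-9955031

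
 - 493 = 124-617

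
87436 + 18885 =106321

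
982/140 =491/70  =  7.01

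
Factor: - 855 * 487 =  - 416385=- 3^2 * 5^1* 19^1 * 487^1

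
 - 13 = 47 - 60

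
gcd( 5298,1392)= 6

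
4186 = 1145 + 3041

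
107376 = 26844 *4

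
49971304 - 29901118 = 20070186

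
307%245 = 62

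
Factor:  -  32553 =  - 3^2*3617^1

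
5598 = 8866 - 3268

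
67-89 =-22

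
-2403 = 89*(- 27) 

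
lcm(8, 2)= 8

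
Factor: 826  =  2^1*  7^1*59^1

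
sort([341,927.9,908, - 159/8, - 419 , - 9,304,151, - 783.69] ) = [ - 783.69, - 419, - 159/8, - 9 , 151 , 304,341, 908, 927.9 ] 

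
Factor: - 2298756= - 2^2* 3^1  *  191563^1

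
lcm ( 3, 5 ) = 15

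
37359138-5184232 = 32174906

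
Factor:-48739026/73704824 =  -  2^( - 2)*3^1*7^2*67^(-1) * 199^( -1 )*691^( - 1 )*165779^1  =  - 24369513/36852412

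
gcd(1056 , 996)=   12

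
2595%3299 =2595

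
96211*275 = 26458025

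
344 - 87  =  257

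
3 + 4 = 7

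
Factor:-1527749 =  - 29^1*139^1* 379^1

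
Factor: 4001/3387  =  3^(-1)*1129^(-1 )*4001^1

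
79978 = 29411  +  50567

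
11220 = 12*935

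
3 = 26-23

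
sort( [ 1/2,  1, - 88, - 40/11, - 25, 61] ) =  [ - 88,  -  25, - 40/11,1/2, 1,61]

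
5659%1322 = 371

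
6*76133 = 456798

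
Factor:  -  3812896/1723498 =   -  1906448/861749 = - 2^4*7^(-1)*17^1*43^1*163^1*307^ ( - 1 )*401^ ( - 1 )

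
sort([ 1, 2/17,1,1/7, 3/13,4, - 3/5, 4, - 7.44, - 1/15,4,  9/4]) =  [-7.44, - 3/5, - 1/15,2/17, 1/7,  3/13,1,1,  9/4, 4,  4,  4]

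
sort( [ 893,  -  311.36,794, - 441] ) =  [ - 441, - 311.36, 794,893 ] 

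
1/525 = 1/525=   0.00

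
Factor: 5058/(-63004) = - 2529/31502 = - 2^( - 1)*3^2 * 19^( - 1)*281^1 * 829^( - 1 ) 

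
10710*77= 824670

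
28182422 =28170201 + 12221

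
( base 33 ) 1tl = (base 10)2067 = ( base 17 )72a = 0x813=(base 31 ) 24L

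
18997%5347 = 2956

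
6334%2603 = 1128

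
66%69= 66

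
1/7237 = 1/7237 = 0.00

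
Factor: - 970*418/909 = -405460/909 = - 2^2 * 3^(-2)*5^1*11^1*19^1*97^1*101^(-1 )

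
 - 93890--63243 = -30647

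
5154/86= 59 + 40/43=59.93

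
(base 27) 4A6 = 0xC78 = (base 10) 3192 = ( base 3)11101020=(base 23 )60i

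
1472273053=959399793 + 512873260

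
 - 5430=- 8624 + 3194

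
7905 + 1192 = 9097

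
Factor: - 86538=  - 2^1* 3^1*14423^1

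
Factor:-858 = -2^1  *3^1*11^1 * 13^1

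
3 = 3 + 0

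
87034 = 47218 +39816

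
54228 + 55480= 109708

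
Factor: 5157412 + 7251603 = 5^1*1487^1*1669^1= 12409015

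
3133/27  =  116 + 1/27 =116.04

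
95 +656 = 751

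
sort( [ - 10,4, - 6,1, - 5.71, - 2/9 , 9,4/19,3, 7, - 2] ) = [ - 10, - 6, - 5.71, - 2,  -  2/9,4/19,1,3, 4,7, 9]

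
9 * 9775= 87975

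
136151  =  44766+91385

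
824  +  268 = 1092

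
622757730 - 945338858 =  - 322581128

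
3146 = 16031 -12885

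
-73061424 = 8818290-81879714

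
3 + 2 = 5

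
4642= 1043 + 3599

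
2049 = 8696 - 6647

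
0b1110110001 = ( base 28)15L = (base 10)945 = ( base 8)1661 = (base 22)1KL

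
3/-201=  - 1 + 66/67 = -  0.01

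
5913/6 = 985 + 1/2 = 985.50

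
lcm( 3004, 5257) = 21028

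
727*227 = 165029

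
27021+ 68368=95389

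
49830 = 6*8305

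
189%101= 88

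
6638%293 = 192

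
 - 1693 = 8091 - 9784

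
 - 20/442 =-10/221 = - 0.05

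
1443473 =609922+833551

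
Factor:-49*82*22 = -2^2*7^2*11^1*41^1 = -88396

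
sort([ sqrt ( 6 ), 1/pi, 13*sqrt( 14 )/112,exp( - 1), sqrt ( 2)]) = [ 1/pi,  exp( - 1 ),13*sqrt(14 )/112,  sqrt (2),sqrt( 6) ]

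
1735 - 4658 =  - 2923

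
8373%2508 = 849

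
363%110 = 33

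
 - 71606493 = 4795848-76402341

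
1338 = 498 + 840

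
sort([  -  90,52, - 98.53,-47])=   [ - 98.53,-90, - 47, 52]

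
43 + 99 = 142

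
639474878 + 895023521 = 1534498399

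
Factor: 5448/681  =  2^3 = 8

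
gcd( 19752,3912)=24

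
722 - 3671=-2949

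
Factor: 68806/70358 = 34403/35179 = 127^( - 1)*277^(-1 )*34403^1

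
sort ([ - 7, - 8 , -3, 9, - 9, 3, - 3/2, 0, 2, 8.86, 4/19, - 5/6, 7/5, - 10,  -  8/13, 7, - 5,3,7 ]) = [-10,-9,-8 , - 7,- 5, - 3, - 3/2,  -  5/6, - 8/13, 0, 4/19, 7/5, 2, 3,  3 , 7, 7,8.86,9] 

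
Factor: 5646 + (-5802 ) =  -2^2*3^1*13^1 = - 156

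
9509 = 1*9509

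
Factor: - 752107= -752107^1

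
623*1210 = 753830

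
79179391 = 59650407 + 19528984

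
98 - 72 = 26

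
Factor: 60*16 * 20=2^8 * 3^1 * 5^2  =  19200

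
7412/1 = 7412=7412.00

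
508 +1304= 1812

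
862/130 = 431/65 = 6.63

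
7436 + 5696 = 13132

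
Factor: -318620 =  - 2^2*5^1*89^1*179^1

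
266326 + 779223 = 1045549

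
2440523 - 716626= 1723897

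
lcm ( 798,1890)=35910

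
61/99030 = 61/99030 =0.00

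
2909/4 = 727 + 1/4 = 727.25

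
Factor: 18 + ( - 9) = 9 =3^2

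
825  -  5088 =-4263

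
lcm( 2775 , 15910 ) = 238650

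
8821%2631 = 928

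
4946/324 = 15 +43/162 = 15.27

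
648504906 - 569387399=79117507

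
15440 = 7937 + 7503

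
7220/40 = 180  +  1/2 = 180.50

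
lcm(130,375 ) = 9750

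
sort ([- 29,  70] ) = [ - 29, 70]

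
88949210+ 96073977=185023187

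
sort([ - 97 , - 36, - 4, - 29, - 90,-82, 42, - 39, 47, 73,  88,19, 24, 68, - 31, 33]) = [ - 97, - 90, - 82, - 39, - 36, - 31 , - 29, - 4,19, 24, 33,42, 47,68, 73,88]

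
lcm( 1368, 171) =1368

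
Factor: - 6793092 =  - 2^2*3^3*31^1*2029^1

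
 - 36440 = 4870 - 41310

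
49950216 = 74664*669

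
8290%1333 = 292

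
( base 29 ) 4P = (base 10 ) 141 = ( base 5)1031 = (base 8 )215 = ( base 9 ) 166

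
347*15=5205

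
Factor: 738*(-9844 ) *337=-2^3*3^2 * 23^1*41^1* 107^1*337^1 = -2448261864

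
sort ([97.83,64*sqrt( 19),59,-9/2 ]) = [ - 9/2,59,97.83,64*sqrt( 19 )] 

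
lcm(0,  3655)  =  0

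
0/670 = 0 =0.00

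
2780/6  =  1390/3=463.33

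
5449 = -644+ 6093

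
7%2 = 1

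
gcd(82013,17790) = 1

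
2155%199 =165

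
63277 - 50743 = 12534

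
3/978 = 1/326 =0.00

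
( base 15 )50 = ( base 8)113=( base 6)203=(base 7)135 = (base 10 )75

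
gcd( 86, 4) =2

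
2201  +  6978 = 9179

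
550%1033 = 550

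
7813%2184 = 1261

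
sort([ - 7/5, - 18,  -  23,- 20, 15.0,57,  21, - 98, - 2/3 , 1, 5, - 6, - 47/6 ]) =[ - 98, - 23,- 20, - 18,- 47/6,  -  6, - 7/5,-2/3,1, 5, 15.0,21,57 ] 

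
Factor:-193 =-193^1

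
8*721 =5768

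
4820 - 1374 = 3446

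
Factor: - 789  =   - 3^1*263^1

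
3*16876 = 50628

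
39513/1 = 39513 =39513.00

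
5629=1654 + 3975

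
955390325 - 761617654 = 193772671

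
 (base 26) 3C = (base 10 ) 90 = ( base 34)2M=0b1011010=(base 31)2S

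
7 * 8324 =58268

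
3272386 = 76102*43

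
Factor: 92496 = 2^4  *  3^1*41^1*47^1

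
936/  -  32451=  - 312/10817= - 0.03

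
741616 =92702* 8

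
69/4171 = 69/4171 = 0.02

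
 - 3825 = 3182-7007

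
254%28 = 2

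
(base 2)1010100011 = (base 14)363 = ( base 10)675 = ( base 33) KF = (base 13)3cc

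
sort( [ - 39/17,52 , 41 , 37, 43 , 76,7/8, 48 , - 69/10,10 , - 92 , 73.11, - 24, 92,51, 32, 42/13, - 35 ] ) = [ - 92,  -  35, - 24, - 69/10 ,-39/17 , 7/8,42/13 , 10, 32, 37, 41,43,48, 51, 52 , 73.11,  76,92]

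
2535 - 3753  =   - 1218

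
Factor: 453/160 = 2^(  -  5)*3^1  *  5^( - 1 )*151^1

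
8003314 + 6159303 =14162617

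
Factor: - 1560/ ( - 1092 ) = 10/7 = 2^1*5^1*7^( - 1 ) 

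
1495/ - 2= - 748 + 1/2 = -747.50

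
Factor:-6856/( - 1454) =2^2*727^( - 1) *857^1 = 3428/727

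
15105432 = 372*40606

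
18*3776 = 67968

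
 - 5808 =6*( - 968)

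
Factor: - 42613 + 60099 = 2^1*7^1*1249^1 = 17486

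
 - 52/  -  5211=52/5211 = 0.01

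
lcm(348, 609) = 2436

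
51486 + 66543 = 118029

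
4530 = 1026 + 3504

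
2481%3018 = 2481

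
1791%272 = 159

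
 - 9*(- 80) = 720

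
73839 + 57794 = 131633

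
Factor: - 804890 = -2^1*5^1*80489^1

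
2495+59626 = 62121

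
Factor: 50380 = 2^2* 5^1*11^1 *229^1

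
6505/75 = 86 + 11/15=86.73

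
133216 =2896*46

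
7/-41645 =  - 7/41645 = - 0.00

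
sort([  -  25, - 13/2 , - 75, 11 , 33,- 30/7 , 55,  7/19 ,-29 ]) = [ - 75,-29, - 25, - 13/2 , - 30/7, 7/19,11 , 33,55 ]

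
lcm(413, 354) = 2478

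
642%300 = 42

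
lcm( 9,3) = 9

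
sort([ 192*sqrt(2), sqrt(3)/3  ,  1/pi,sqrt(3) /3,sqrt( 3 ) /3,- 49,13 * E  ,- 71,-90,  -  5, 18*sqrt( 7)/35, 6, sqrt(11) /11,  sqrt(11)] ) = [ - 90, - 71, - 49, - 5 , sqrt(11) /11,1/pi, sqrt(3)/3,sqrt(3 )/3, sqrt(3)/3,  18*sqrt(7)/35,sqrt( 11), 6, 13*E , 192*sqrt( 2 ) ]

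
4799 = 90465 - 85666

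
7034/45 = 156 + 14/45 =156.31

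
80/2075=16/415 =0.04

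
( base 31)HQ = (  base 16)229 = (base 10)553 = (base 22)133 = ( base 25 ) m3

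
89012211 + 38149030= 127161241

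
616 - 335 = 281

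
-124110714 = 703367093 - 827477807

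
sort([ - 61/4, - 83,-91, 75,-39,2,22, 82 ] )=[ - 91, - 83,  -  39,-61/4,2 , 22,75,82] 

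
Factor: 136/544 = 2^( - 2) = 1/4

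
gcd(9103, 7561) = 1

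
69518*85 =5909030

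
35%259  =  35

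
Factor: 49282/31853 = 82/53  =  2^1*41^1*53^( - 1) 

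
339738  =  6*56623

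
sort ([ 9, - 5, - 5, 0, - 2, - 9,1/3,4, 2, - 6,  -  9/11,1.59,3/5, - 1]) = [ - 9,  -  6, - 5, - 5, - 2, - 1, - 9/11, 0,1/3,3/5, 1.59, 2 , 4, 9 ]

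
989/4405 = 989/4405 = 0.22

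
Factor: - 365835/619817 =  - 3^1*5^1*11^ ( - 1)*29^1*67^(-1) = -435/737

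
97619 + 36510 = 134129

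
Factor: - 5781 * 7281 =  - 3^3*41^1*47^1*809^1  =  - 42091461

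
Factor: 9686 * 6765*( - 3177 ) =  - 2^1*3^3*5^1*11^1*29^1*41^1 * 167^1*353^1 = - 208175434830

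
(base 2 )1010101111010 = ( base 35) 4H3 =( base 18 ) gh8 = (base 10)5498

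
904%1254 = 904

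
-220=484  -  704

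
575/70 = 8 + 3/14=8.21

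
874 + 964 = 1838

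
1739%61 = 31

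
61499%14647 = 2911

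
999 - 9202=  - 8203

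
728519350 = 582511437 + 146007913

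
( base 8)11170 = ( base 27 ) 6d3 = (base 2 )1001001111000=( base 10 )4728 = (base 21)af3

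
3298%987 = 337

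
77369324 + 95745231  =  173114555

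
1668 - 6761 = - 5093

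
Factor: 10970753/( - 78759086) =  - 2^(-1)*7^ ( - 1)*2657^1* 4129^1*5625649^(- 1)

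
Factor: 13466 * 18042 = 242953572 = 2^2 * 3^1*31^1*97^1*6733^1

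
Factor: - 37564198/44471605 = -2^1*5^(-1)*7^1*23^1*43^1*2713^1*8894321^( - 1)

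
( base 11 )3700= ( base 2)1001011101000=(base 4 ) 1023220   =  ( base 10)4840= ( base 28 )64o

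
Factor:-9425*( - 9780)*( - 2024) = -2^5*3^1*5^3*11^1 * 13^1*23^1*29^1 *163^1 = -186565236000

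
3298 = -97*(  -  34)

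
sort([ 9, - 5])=[ - 5, 9]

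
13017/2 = 13017/2  =  6508.50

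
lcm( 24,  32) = 96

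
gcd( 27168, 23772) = 3396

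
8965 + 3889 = 12854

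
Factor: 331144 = 2^3*11^1*53^1*71^1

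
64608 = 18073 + 46535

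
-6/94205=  - 6/94205 = -  0.00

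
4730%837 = 545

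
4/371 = 4/371= 0.01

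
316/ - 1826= - 1 + 755/913 = - 0.17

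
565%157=94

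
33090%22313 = 10777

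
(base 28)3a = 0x5e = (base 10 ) 94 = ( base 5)334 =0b1011110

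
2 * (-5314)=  - 10628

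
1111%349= 64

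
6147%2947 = 253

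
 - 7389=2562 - 9951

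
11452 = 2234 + 9218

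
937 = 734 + 203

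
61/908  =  61/908 = 0.07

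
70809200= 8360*8470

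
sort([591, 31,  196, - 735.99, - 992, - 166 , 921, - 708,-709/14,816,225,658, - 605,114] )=[ - 992, - 735.99, - 708 ,  -  605, - 166 , - 709/14, 31,114,196, 225 , 591,658, 816,921]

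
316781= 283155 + 33626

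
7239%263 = 138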